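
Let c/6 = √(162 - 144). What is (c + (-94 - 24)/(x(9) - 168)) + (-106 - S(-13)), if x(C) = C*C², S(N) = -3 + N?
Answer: -50608/561 + 18*√2 ≈ -64.755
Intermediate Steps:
x(C) = C³
c = 18*√2 (c = 6*√(162 - 144) = 6*√18 = 6*(3*√2) = 18*√2 ≈ 25.456)
(c + (-94 - 24)/(x(9) - 168)) + (-106 - S(-13)) = (18*√2 + (-94 - 24)/(9³ - 168)) + (-106 - (-3 - 13)) = (18*√2 - 118/(729 - 168)) + (-106 - 1*(-16)) = (18*√2 - 118/561) + (-106 + 16) = (18*√2 - 118*1/561) - 90 = (18*√2 - 118/561) - 90 = (-118/561 + 18*√2) - 90 = -50608/561 + 18*√2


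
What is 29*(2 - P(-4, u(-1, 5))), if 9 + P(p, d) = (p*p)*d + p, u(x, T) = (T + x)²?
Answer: -6989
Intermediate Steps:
P(p, d) = -9 + p + d*p² (P(p, d) = -9 + ((p*p)*d + p) = -9 + (p²*d + p) = -9 + (d*p² + p) = -9 + (p + d*p²) = -9 + p + d*p²)
29*(2 - P(-4, u(-1, 5))) = 29*(2 - (-9 - 4 + (5 - 1)²*(-4)²)) = 29*(2 - (-9 - 4 + 4²*16)) = 29*(2 - (-9 - 4 + 16*16)) = 29*(2 - (-9 - 4 + 256)) = 29*(2 - 1*243) = 29*(2 - 243) = 29*(-241) = -6989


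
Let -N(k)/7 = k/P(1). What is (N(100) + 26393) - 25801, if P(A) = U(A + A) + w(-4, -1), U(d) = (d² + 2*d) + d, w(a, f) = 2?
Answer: 1601/3 ≈ 533.67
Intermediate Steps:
U(d) = d² + 3*d
P(A) = 2 + 2*A*(3 + 2*A) (P(A) = (A + A)*(3 + (A + A)) + 2 = (2*A)*(3 + 2*A) + 2 = 2*A*(3 + 2*A) + 2 = 2 + 2*A*(3 + 2*A))
N(k) = -7*k/12 (N(k) = -7*k/(2 + 2*1*(3 + 2*1)) = -7*k/(2 + 2*1*(3 + 2)) = -7*k/(2 + 2*1*5) = -7*k/(2 + 10) = -7*k/12)
(N(100) + 26393) - 25801 = (-7/12*100 + 26393) - 25801 = (-175/3 + 26393) - 25801 = 79004/3 - 25801 = 1601/3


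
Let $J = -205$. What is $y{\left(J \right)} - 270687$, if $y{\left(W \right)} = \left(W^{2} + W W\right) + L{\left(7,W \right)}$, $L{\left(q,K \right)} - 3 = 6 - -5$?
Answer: $-186623$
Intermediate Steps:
$L{\left(q,K \right)} = 14$ ($L{\left(q,K \right)} = 3 + \left(6 - -5\right) = 3 + \left(6 + 5\right) = 3 + 11 = 14$)
$y{\left(W \right)} = 14 + 2 W^{2}$ ($y{\left(W \right)} = \left(W^{2} + W W\right) + 14 = \left(W^{2} + W^{2}\right) + 14 = 2 W^{2} + 14 = 14 + 2 W^{2}$)
$y{\left(J \right)} - 270687 = \left(14 + 2 \left(-205\right)^{2}\right) - 270687 = \left(14 + 2 \cdot 42025\right) - 270687 = \left(14 + 84050\right) - 270687 = 84064 - 270687 = -186623$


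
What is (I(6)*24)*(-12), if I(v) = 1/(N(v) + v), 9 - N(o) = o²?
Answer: 96/7 ≈ 13.714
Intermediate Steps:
N(o) = 9 - o²
I(v) = 1/(9 + v - v²) (I(v) = 1/((9 - v²) + v) = 1/(9 + v - v²))
(I(6)*24)*(-12) = (24/(9 + 6 - 1*6²))*(-12) = (24/(9 + 6 - 1*36))*(-12) = (24/(9 + 6 - 36))*(-12) = (24/(-21))*(-12) = -1/21*24*(-12) = -8/7*(-12) = 96/7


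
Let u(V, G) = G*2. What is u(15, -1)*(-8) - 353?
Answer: -337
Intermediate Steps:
u(V, G) = 2*G
u(15, -1)*(-8) - 353 = (2*(-1))*(-8) - 353 = -2*(-8) - 353 = 16 - 353 = -337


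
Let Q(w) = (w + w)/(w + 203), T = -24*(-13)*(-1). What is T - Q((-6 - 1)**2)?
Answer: -5623/18 ≈ -312.39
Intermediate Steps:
T = -312 (T = 312*(-1) = -312)
Q(w) = 2*w/(203 + w) (Q(w) = (2*w)/(203 + w) = 2*w/(203 + w))
T - Q((-6 - 1)**2) = -312 - 2*(-6 - 1)**2/(203 + (-6 - 1)**2) = -312 - 2*(-7)**2/(203 + (-7)**2) = -312 - 2*49/(203 + 49) = -312 - 2*49/252 = -312 - 1*7/18 = -312 - 7/18 = -5623/18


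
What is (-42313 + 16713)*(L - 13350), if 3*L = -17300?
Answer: 1468160000/3 ≈ 4.8939e+8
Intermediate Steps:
L = -17300/3 (L = (1/3)*(-17300) = -17300/3 ≈ -5766.7)
(-42313 + 16713)*(L - 13350) = (-42313 + 16713)*(-17300/3 - 13350) = -25600*(-57350/3) = 1468160000/3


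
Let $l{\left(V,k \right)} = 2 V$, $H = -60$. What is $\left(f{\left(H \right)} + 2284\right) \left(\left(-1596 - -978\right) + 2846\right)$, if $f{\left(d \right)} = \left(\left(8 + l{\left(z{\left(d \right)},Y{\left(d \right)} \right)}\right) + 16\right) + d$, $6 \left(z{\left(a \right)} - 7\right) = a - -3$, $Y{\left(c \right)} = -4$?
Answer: $4997404$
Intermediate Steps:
$z{\left(a \right)} = \frac{15}{2} + \frac{a}{6}$ ($z{\left(a \right)} = 7 + \frac{a - -3}{6} = 7 + \frac{a + 3}{6} = 7 + \frac{3 + a}{6} = 7 + \left(\frac{1}{2} + \frac{a}{6}\right) = \frac{15}{2} + \frac{a}{6}$)
$f{\left(d \right)} = 39 + \frac{4 d}{3}$ ($f{\left(d \right)} = \left(\left(8 + 2 \left(\frac{15}{2} + \frac{d}{6}\right)\right) + 16\right) + d = \left(\left(8 + \left(15 + \frac{d}{3}\right)\right) + 16\right) + d = \left(\left(23 + \frac{d}{3}\right) + 16\right) + d = \left(39 + \frac{d}{3}\right) + d = 39 + \frac{4 d}{3}$)
$\left(f{\left(H \right)} + 2284\right) \left(\left(-1596 - -978\right) + 2846\right) = \left(\left(39 + \frac{4}{3} \left(-60\right)\right) + 2284\right) \left(\left(-1596 - -978\right) + 2846\right) = \left(\left(39 - 80\right) + 2284\right) \left(\left(-1596 + 978\right) + 2846\right) = \left(-41 + 2284\right) \left(-618 + 2846\right) = 2243 \cdot 2228 = 4997404$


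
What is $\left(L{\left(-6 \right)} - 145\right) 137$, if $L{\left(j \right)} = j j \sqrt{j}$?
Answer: $-19865 + 4932 i \sqrt{6} \approx -19865.0 + 12081.0 i$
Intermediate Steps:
$L{\left(j \right)} = j^{\frac{5}{2}}$ ($L{\left(j \right)} = j^{2} \sqrt{j} = j^{\frac{5}{2}}$)
$\left(L{\left(-6 \right)} - 145\right) 137 = \left(\left(-6\right)^{\frac{5}{2}} - 145\right) 137 = \left(36 i \sqrt{6} - 145\right) 137 = \left(-145 + 36 i \sqrt{6}\right) 137 = -19865 + 4932 i \sqrt{6}$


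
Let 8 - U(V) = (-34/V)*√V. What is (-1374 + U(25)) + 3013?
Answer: 8269/5 ≈ 1653.8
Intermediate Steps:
U(V) = 8 + 34/√V (U(V) = 8 - (-34/V)*√V = 8 - (-34)/√V = 8 + 34/√V)
(-1374 + U(25)) + 3013 = (-1374 + (8 + 34/√25)) + 3013 = (-1374 + (8 + 34*(⅕))) + 3013 = (-1374 + (8 + 34/5)) + 3013 = (-1374 + 74/5) + 3013 = -6796/5 + 3013 = 8269/5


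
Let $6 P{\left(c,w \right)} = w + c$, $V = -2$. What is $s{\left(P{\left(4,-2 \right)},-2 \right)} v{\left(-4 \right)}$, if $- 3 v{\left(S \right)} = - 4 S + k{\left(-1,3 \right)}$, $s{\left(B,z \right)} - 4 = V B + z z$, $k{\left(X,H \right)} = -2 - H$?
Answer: $- \frac{242}{9} \approx -26.889$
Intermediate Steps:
$P{\left(c,w \right)} = \frac{c}{6} + \frac{w}{6}$ ($P{\left(c,w \right)} = \frac{w + c}{6} = \frac{c + w}{6} = \frac{c}{6} + \frac{w}{6}$)
$s{\left(B,z \right)} = 4 + z^{2} - 2 B$ ($s{\left(B,z \right)} = 4 - \left(2 B - z z\right) = 4 - \left(- z^{2} + 2 B\right) = 4 + z^{2} - 2 B$)
$v{\left(S \right)} = \frac{5}{3} + \frac{4 S}{3}$ ($v{\left(S \right)} = - \frac{- 4 S - 5}{3} = - \frac{-5 - 4 S}{3} = \frac{5}{3} + \frac{4 S}{3}$)
$s{\left(P{\left(4,-2 \right)},-2 \right)} v{\left(-4 \right)} = \left(4 + \left(-2\right)^{2} - 2 \left(\frac{1}{6} \cdot 4 + \frac{1}{6} \left(-2\right)\right)\right) \left(\frac{5}{3} + \frac{4}{3} \left(-4\right)\right) = \left(4 + 4 - 2 \left(\frac{2}{3} - \frac{1}{3}\right)\right) \left(\frac{5}{3} - \frac{16}{3}\right) = \left(4 + 4 - \frac{2}{3}\right) \left(- \frac{11}{3}\right) = \frac{22}{3} \left(- \frac{11}{3}\right) = - \frac{242}{9}$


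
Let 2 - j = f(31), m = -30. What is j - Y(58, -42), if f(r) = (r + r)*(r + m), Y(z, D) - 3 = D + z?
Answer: -79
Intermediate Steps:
Y(z, D) = 3 + D + z (Y(z, D) = 3 + (D + z) = 3 + D + z)
f(r) = 2*r*(-30 + r) (f(r) = (r + r)*(r - 30) = (2*r)*(-30 + r) = 2*r*(-30 + r))
j = -60 (j = 2 - 2*31*(-30 + 31) = 2 - 2*31 = 2 - 1*62 = 2 - 62 = -60)
j - Y(58, -42) = -60 - (3 - 42 + 58) = -60 - 1*19 = -60 - 19 = -79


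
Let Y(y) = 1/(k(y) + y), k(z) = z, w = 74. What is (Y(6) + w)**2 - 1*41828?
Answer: -5232911/144 ≈ -36340.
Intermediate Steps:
Y(y) = 1/(2*y) (Y(y) = 1/(y + y) = 1/(2*y))
(Y(6) + w)**2 - 1*41828 = ((1/2)/6 + 74)**2 - 1*41828 = ((1/2)*(1/6) + 74)**2 - 41828 = (1/12 + 74)**2 - 41828 = (889/12)**2 - 41828 = 790321/144 - 41828 = -5232911/144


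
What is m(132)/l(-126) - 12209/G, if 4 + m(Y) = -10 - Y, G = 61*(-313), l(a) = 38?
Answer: -1161818/362767 ≈ -3.2027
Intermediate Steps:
G = -19093
m(Y) = -14 - Y (m(Y) = -4 + (-10 - Y) = -14 - Y)
m(132)/l(-126) - 12209/G = (-14 - 1*132)/38 - 12209/(-19093) = (-14 - 132)*(1/38) - 12209*(-1/19093) = -146*1/38 + 12209/19093 = -73/19 + 12209/19093 = -1161818/362767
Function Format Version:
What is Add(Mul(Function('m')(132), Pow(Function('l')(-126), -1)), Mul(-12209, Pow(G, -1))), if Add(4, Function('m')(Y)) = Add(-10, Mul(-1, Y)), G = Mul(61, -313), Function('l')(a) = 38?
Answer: Rational(-1161818, 362767) ≈ -3.2027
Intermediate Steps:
G = -19093
Function('m')(Y) = Add(-14, Mul(-1, Y)) (Function('m')(Y) = Add(-4, Add(-10, Mul(-1, Y))) = Add(-14, Mul(-1, Y)))
Add(Mul(Function('m')(132), Pow(Function('l')(-126), -1)), Mul(-12209, Pow(G, -1))) = Add(Mul(Add(-14, Mul(-1, 132)), Pow(38, -1)), Mul(-12209, Pow(-19093, -1))) = Add(Mul(Add(-14, -132), Rational(1, 38)), Mul(-12209, Rational(-1, 19093))) = Add(Mul(-146, Rational(1, 38)), Rational(12209, 19093)) = Add(Rational(-73, 19), Rational(12209, 19093)) = Rational(-1161818, 362767)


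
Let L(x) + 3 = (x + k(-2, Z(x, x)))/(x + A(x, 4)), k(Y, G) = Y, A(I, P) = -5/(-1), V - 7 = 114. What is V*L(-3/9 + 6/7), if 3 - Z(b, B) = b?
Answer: -45859/116 ≈ -395.34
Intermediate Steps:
V = 121 (V = 7 + 114 = 121)
Z(b, B) = 3 - b
A(I, P) = 5 (A(I, P) = -5*(-1) = 5)
L(x) = -3 + (-2 + x)/(5 + x) (L(x) = -3 + (x - 2)/(x + 5) = -3 + (-2 + x)/(5 + x))
V*L(-3/9 + 6/7) = 121*((-17 - 2*(-3/9 + 6/7))/(5 + (-3/9 + 6/7))) = 121*((-17 - 2*(-3*1/9 + 6*(1/7)))/(5 + (-3*1/9 + 6*(1/7)))) = 121*((-17 - 2*(-1/3 + 6/7))/(5 + (-1/3 + 6/7))) = 121*((-17 - 2*11/21)/(5 + 11/21)) = 121*((-17 - 22/21)/(116/21)) = 121*((21/116)*(-379/21)) = 121*(-379/116) = -45859/116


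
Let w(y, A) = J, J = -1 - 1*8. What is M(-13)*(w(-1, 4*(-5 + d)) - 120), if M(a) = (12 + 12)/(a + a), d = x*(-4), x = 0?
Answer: 1548/13 ≈ 119.08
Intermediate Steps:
J = -9 (J = -1 - 8 = -9)
d = 0 (d = 0*(-4) = 0)
M(a) = 12/a (M(a) = 24/((2*a)) = 24*(1/(2*a)) = 12/a)
w(y, A) = -9
M(-13)*(w(-1, 4*(-5 + d)) - 120) = (12/(-13))*(-9 - 120) = (12*(-1/13))*(-129) = -12/13*(-129) = 1548/13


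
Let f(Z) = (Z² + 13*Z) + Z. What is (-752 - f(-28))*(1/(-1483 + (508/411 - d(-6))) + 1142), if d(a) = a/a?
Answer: -99521230523/76177 ≈ -1.3064e+6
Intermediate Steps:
d(a) = 1
f(Z) = Z² + 14*Z
(-752 - f(-28))*(1/(-1483 + (508/411 - d(-6))) + 1142) = (-752 - (-28)*(14 - 28))*(1/(-1483 + (508/411 - 1*1)) + 1142) = (-752 - (-28)*(-14))*(1/(-1483 + (508*(1/411) - 1)) + 1142) = (-752 - 1*392)*(1/(-1483 + (508/411 - 1)) + 1142) = (-752 - 392)*(1/(-1483 + 97/411) + 1142) = -1144*(1/(-609416/411) + 1142) = -1144*(-411/609416 + 1142) = -1144*695952661/609416 = -99521230523/76177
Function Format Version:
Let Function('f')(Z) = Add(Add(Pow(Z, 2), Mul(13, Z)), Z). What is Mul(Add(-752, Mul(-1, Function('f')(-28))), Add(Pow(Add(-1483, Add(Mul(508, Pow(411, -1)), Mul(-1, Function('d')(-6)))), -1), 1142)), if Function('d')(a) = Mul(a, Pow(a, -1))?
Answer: Rational(-99521230523, 76177) ≈ -1.3064e+6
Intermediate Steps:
Function('d')(a) = 1
Function('f')(Z) = Add(Pow(Z, 2), Mul(14, Z))
Mul(Add(-752, Mul(-1, Function('f')(-28))), Add(Pow(Add(-1483, Add(Mul(508, Pow(411, -1)), Mul(-1, Function('d')(-6)))), -1), 1142)) = Mul(Add(-752, Mul(-1, Mul(-28, Add(14, -28)))), Add(Pow(Add(-1483, Add(Mul(508, Pow(411, -1)), Mul(-1, 1))), -1), 1142)) = Mul(Add(-752, Mul(-1, Mul(-28, -14))), Add(Pow(Add(-1483, Add(Mul(508, Rational(1, 411)), -1)), -1), 1142)) = Mul(Add(-752, Mul(-1, 392)), Add(Pow(Add(-1483, Add(Rational(508, 411), -1)), -1), 1142)) = Mul(Add(-752, -392), Add(Pow(Add(-1483, Rational(97, 411)), -1), 1142)) = Mul(-1144, Add(Pow(Rational(-609416, 411), -1), 1142)) = Mul(-1144, Add(Rational(-411, 609416), 1142)) = Mul(-1144, Rational(695952661, 609416)) = Rational(-99521230523, 76177)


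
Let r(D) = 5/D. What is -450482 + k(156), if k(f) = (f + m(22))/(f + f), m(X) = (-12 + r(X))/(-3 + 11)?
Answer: -24736840387/54912 ≈ -4.5048e+5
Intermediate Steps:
m(X) = -3/2 + 5/(8*X) (m(X) = (-12 + 5/X)/(-3 + 11) = (-12 + 5/X)/8 = (-12 + 5/X)*(1/8) = -3/2 + 5/(8*X))
k(f) = (-259/176 + f)/(2*f) (k(f) = (f + (1/8)*(5 - 12*22)/22)/(f + f) = (f + (1/8)*(1/22)*(5 - 264))/((2*f)) = (f + (1/8)*(1/22)*(-259))*(1/(2*f)) = (f - 259/176)*(1/(2*f)) = (-259/176 + f)*(1/(2*f)) = (-259/176 + f)/(2*f))
-450482 + k(156) = -450482 + (1/352)*(-259 + 176*156)/156 = -450482 + (1/352)*(1/156)*(-259 + 27456) = -450482 + (1/352)*(1/156)*27197 = -450482 + 27197/54912 = -24736840387/54912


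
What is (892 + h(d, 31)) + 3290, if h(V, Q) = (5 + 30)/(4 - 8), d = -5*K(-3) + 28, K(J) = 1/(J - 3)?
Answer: 16693/4 ≈ 4173.3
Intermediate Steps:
K(J) = 1/(-3 + J)
d = 173/6 (d = -5/(-3 - 3) + 28 = -5/(-6) + 28 = -5*(-1/6) + 28 = 5/6 + 28 = 173/6 ≈ 28.833)
h(V, Q) = -35/4 (h(V, Q) = 35/(-4) = 35*(-1/4) = -35/4)
(892 + h(d, 31)) + 3290 = (892 - 35/4) + 3290 = 3533/4 + 3290 = 16693/4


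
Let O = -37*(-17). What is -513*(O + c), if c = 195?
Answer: -422712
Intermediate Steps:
O = 629
-513*(O + c) = -513*(629 + 195) = -513*824 = -422712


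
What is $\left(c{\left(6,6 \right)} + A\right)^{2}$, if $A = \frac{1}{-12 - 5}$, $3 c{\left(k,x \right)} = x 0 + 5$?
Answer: $\frac{6724}{2601} \approx 2.5852$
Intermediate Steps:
$c{\left(k,x \right)} = \frac{5}{3}$ ($c{\left(k,x \right)} = \frac{x 0 + 5}{3} = \frac{0 + 5}{3} = \frac{1}{3} \cdot 5 = \frac{5}{3}$)
$A = - \frac{1}{17}$ ($A = \frac{1}{-17} = - \frac{1}{17} \approx -0.058824$)
$\left(c{\left(6,6 \right)} + A\right)^{2} = \left(\frac{5}{3} - \frac{1}{17}\right)^{2} = \left(\frac{82}{51}\right)^{2} = \frac{6724}{2601}$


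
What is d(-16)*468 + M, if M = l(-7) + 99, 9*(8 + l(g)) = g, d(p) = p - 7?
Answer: -96064/9 ≈ -10674.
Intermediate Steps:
d(p) = -7 + p
l(g) = -8 + g/9
M = 812/9 (M = (-8 + (1/9)*(-7)) + 99 = (-8 - 7/9) + 99 = -79/9 + 99 = 812/9 ≈ 90.222)
d(-16)*468 + M = (-7 - 16)*468 + 812/9 = -23*468 + 812/9 = -10764 + 812/9 = -96064/9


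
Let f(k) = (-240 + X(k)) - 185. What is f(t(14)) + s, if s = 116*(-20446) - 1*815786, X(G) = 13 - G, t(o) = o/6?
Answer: -9563809/3 ≈ -3.1879e+6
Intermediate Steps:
t(o) = o/6 (t(o) = o*(⅙) = o/6)
s = -3187522 (s = -2371736 - 815786 = -3187522)
f(k) = -412 - k (f(k) = (-240 + (13 - k)) - 185 = (-227 - k) - 185 = -412 - k)
f(t(14)) + s = (-412 - 14/6) - 3187522 = (-412 - 1*7/3) - 3187522 = (-412 - 7/3) - 3187522 = -1243/3 - 3187522 = -9563809/3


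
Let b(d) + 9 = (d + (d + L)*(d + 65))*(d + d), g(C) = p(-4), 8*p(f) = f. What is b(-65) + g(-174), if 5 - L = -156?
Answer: 16881/2 ≈ 8440.5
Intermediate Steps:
L = 161 (L = 5 - 1*(-156) = 5 + 156 = 161)
p(f) = f/8
g(C) = -½ (g(C) = (⅛)*(-4) = -½)
b(d) = -9 + 2*d*(d + (65 + d)*(161 + d)) (b(d) = -9 + (d + (d + 161)*(d + 65))*(d + d) = -9 + (d + (161 + d)*(65 + d))*(2*d) = -9 + (d + (65 + d)*(161 + d))*(2*d) = -9 + 2*d*(d + (65 + d)*(161 + d)))
b(-65) + g(-174) = (-9 + 2*(-65)³ + 454*(-65)² + 20930*(-65)) - ½ = (-9 + 2*(-274625) + 454*4225 - 1360450) - ½ = (-9 - 549250 + 1918150 - 1360450) - ½ = 8441 - ½ = 16881/2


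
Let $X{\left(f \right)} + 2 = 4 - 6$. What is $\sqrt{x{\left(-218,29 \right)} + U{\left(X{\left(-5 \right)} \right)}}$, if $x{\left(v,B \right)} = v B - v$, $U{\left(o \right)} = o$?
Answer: $2 i \sqrt{1527} \approx 78.154 i$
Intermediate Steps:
$X{\left(f \right)} = -4$ ($X{\left(f \right)} = -2 + \left(4 - 6\right) = -2 - 2 = -4$)
$x{\left(v,B \right)} = - v + B v$ ($x{\left(v,B \right)} = B v - v = - v + B v$)
$\sqrt{x{\left(-218,29 \right)} + U{\left(X{\left(-5 \right)} \right)}} = \sqrt{- 218 \left(-1 + 29\right) - 4} = \sqrt{\left(-218\right) 28 - 4} = \sqrt{-6104 - 4} = \sqrt{-6108} = 2 i \sqrt{1527}$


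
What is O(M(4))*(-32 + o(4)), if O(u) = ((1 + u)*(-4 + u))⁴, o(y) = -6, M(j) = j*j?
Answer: -65811875328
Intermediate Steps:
M(j) = j²
O(u) = (1 + u)⁴*(-4 + u)⁴
O(M(4))*(-32 + o(4)) = ((1 + 4²)⁴*(-4 + 4²)⁴)*(-32 - 6) = ((1 + 16)⁴*(-4 + 16)⁴)*(-38) = (17⁴*12⁴)*(-38) = (83521*20736)*(-38) = 1731891456*(-38) = -65811875328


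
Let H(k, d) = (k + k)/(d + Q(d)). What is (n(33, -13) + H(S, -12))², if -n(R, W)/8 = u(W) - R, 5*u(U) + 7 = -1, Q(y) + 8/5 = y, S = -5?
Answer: 7867867401/102400 ≈ 76835.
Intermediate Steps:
Q(y) = -8/5 + y
u(U) = -8/5 (u(U) = -7/5 + (⅕)*(-1) = -7/5 - ⅕ = -8/5)
n(R, W) = 64/5 + 8*R (n(R, W) = -8*(-8/5 - R) = 64/5 + 8*R)
H(k, d) = 2*k/(-8/5 + 2*d) (H(k, d) = (k + k)/(d + (-8/5 + d)) = (2*k)/(-8/5 + 2*d) = 2*k/(-8/5 + 2*d))
(n(33, -13) + H(S, -12))² = ((64/5 + 8*33) + 5*(-5)/(-4 + 5*(-12)))² = ((64/5 + 264) + 5*(-5)/(-4 - 60))² = (1384/5 + 5*(-5)/(-64))² = (1384/5 + 5*(-5)*(-1/64))² = (1384/5 + 25/64)² = (88701/320)² = 7867867401/102400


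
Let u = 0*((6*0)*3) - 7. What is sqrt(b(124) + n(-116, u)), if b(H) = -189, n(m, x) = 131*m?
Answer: I*sqrt(15385) ≈ 124.04*I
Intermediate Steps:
u = -7 (u = 0*(0*3) - 7 = 0*0 - 7 = 0 - 7 = -7)
sqrt(b(124) + n(-116, u)) = sqrt(-189 + 131*(-116)) = sqrt(-189 - 15196) = sqrt(-15385) = I*sqrt(15385)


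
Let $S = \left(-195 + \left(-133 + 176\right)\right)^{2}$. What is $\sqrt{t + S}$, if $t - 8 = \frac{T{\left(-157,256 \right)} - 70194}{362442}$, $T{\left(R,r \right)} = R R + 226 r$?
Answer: $\frac{\sqrt{3036093930172230}}{362442} \approx 152.03$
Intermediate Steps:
$S = 23104$ ($S = \left(-195 + 43\right)^{2} = \left(-152\right)^{2} = 23104$)
$T{\left(R,r \right)} = R^{2} + 226 r$
$t = \frac{2911847}{362442}$ ($t = 8 + \frac{\left(\left(-157\right)^{2} + 226 \cdot 256\right) - 70194}{362442} = 8 + \left(\left(24649 + 57856\right) - 70194\right) \frac{1}{362442} = 8 + \left(82505 - 70194\right) \frac{1}{362442} = 8 + 12311 \cdot \frac{1}{362442} = 8 + \frac{12311}{362442} = \frac{2911847}{362442} \approx 8.034$)
$\sqrt{t + S} = \sqrt{\frac{2911847}{362442} + 23104} = \sqrt{\frac{8376771815}{362442}} = \frac{\sqrt{3036093930172230}}{362442}$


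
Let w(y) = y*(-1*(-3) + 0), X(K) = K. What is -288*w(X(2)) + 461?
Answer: -1267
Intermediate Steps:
w(y) = 3*y (w(y) = y*(3 + 0) = y*3 = 3*y)
-288*w(X(2)) + 461 = -864*2 + 461 = -288*6 + 461 = -1728 + 461 = -1267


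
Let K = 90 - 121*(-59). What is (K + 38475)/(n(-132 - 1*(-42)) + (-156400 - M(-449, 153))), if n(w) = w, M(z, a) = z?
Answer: -45704/156041 ≈ -0.29290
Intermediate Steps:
K = 7229 (K = 90 + 7139 = 7229)
(K + 38475)/(n(-132 - 1*(-42)) + (-156400 - M(-449, 153))) = (7229 + 38475)/((-132 - 1*(-42)) + (-156400 - 1*(-449))) = 45704/((-132 + 42) + (-156400 + 449)) = 45704/(-90 - 155951) = 45704/(-156041) = 45704*(-1/156041) = -45704/156041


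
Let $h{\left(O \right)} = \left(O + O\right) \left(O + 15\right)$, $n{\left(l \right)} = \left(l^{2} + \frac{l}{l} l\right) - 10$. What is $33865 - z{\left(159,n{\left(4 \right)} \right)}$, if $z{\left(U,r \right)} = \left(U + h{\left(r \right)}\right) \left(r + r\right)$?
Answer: $20685$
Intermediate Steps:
$n{\left(l \right)} = -10 + l + l^{2}$ ($n{\left(l \right)} = \left(l^{2} + 1 l\right) - 10 = \left(l^{2} + l\right) - 10 = \left(l + l^{2}\right) - 10 = -10 + l + l^{2}$)
$h{\left(O \right)} = 2 O \left(15 + O\right)$
$z{\left(U,r \right)} = 2 r \left(U + 2 r \left(15 + r\right)\right)$ ($z{\left(U,r \right)} = \left(U + 2 r \left(15 + r\right)\right) \left(r + r\right) = \left(U + 2 r \left(15 + r\right)\right) 2 r = 2 r \left(U + 2 r \left(15 + r\right)\right)$)
$33865 - z{\left(159,n{\left(4 \right)} \right)} = 33865 - 2 \left(-10 + 4 + 4^{2}\right) \left(159 + 2 \left(-10 + 4 + 4^{2}\right) \left(15 + \left(-10 + 4 + 4^{2}\right)\right)\right) = 33865 - 2 \left(-10 + 4 + 16\right) \left(159 + 2 \left(-10 + 4 + 16\right) \left(15 + \left(-10 + 4 + 16\right)\right)\right) = 33865 - 2 \cdot 10 \left(159 + 2 \cdot 10 \left(15 + 10\right)\right) = 33865 - 2 \cdot 10 \left(159 + 2 \cdot 10 \cdot 25\right) = 33865 - 2 \cdot 10 \left(159 + 500\right) = 33865 - 2 \cdot 10 \cdot 659 = 33865 - 13180 = 20685$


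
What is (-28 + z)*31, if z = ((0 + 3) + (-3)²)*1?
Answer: -496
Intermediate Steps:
z = 12 (z = (3 + 9)*1 = 12*1 = 12)
(-28 + z)*31 = (-28 + 12)*31 = -16*31 = -496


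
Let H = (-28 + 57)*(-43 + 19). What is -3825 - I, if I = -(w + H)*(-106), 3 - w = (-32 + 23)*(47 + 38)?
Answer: -11457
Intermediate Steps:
H = -696 (H = 29*(-24) = -696)
w = 768 (w = 3 - (-32 + 23)*(47 + 38) = 3 - (-9)*85 = 3 - 1*(-765) = 3 + 765 = 768)
I = 7632 (I = -(768 - 696)*(-106) = -72*(-106) = -1*(-7632) = 7632)
-3825 - I = -3825 - 1*7632 = -3825 - 7632 = -11457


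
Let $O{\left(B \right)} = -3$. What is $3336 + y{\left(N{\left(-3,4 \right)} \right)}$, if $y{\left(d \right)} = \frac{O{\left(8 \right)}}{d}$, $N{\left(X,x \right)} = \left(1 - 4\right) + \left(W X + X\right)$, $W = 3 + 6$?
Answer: $\frac{36697}{11} \approx 3336.1$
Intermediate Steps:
$W = 9$
$N{\left(X,x \right)} = -3 + 10 X$ ($N{\left(X,x \right)} = \left(1 - 4\right) + \left(9 X + X\right) = -3 + 10 X$)
$y{\left(d \right)} = - \frac{3}{d}$
$3336 + y{\left(N{\left(-3,4 \right)} \right)} = 3336 - \frac{3}{-3 + 10 \left(-3\right)} = 3336 - \frac{3}{-3 - 30} = 3336 - \frac{3}{-33} = 3336 - - \frac{1}{11} = 3336 + \frac{1}{11} = \frac{36697}{11}$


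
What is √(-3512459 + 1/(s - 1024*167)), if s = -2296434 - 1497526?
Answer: I*√1533868525674441194/660828 ≈ 1874.2*I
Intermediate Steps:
s = -3793960
√(-3512459 + 1/(s - 1024*167)) = √(-3512459 + 1/(-3793960 - 1024*167)) = √(-3512459 + 1/(-3793960 - 171008)) = √(-3512459 + 1/(-3964968)) = √(-3512459 - 1/3964968) = √(-13926787536313/3964968) = I*√1533868525674441194/660828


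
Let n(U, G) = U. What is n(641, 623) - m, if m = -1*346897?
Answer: 347538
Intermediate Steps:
m = -346897
n(641, 623) - m = 641 - 1*(-346897) = 641 + 346897 = 347538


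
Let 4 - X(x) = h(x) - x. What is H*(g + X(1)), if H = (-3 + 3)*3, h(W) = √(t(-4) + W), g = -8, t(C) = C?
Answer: 0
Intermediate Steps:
h(W) = √(-4 + W)
H = 0 (H = 0*3 = 0)
X(x) = 4 + x - √(-4 + x) (X(x) = 4 - (√(-4 + x) - x) = 4 + (x - √(-4 + x)) = 4 + x - √(-4 + x))
H*(g + X(1)) = 0*(-8 + (4 + 1 - √(-4 + 1))) = 0*(-8 + (4 + 1 - √(-3))) = 0*(-8 + (4 + 1 - I*√3)) = 0*(-8 + (5 - I*√3)) = 0*(-3 - I*√3) = 0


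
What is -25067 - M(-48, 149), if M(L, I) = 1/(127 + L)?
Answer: -1980294/79 ≈ -25067.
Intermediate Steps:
-25067 - M(-48, 149) = -25067 - 1/(127 - 48) = -25067 - 1/79 = -1980294/79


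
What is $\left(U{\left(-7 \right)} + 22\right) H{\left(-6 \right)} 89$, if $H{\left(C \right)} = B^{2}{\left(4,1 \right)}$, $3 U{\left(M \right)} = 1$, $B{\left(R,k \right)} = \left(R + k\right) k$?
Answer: $\frac{149075}{3} \approx 49692.0$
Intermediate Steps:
$B{\left(R,k \right)} = k \left(R + k\right)$
$U{\left(M \right)} = \frac{1}{3}$ ($U{\left(M \right)} = \frac{1}{3} \cdot 1 = \frac{1}{3}$)
$H{\left(C \right)} = 25$ ($H{\left(C \right)} = \left(1 \left(4 + 1\right)\right)^{2} = \left(1 \cdot 5\right)^{2} = 5^{2} = 25$)
$\left(U{\left(-7 \right)} + 22\right) H{\left(-6 \right)} 89 = \left(\frac{1}{3} + 22\right) 25 \cdot 89 = \frac{67}{3} \cdot 25 \cdot 89 = \frac{1675}{3} \cdot 89 = \frac{149075}{3}$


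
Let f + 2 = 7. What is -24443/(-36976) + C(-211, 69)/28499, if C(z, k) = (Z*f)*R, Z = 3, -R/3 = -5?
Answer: 704920657/1053779024 ≈ 0.66895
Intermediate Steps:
f = 5 (f = -2 + 7 = 5)
R = 15 (R = -3*(-5) = 15)
C(z, k) = 225 (C(z, k) = (3*5)*15 = 15*15 = 225)
-24443/(-36976) + C(-211, 69)/28499 = -24443/(-36976) + 225/28499 = -24443*(-1/36976) + 225*(1/28499) = 24443/36976 + 225/28499 = 704920657/1053779024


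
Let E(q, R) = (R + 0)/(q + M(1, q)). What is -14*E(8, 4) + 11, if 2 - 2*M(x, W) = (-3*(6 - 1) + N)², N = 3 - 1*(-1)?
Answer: 1245/103 ≈ 12.087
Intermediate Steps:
N = 4 (N = 3 + 1 = 4)
M(x, W) = -119/2 (M(x, W) = 1 - (-3*(6 - 1) + 4)²/2 = 1 - (-3*5 + 4)²/2 = 1 - (-15 + 4)²/2 = 1 - ½*(-11)² = 1 - ½*121 = 1 - 121/2 = -119/2)
E(q, R) = R/(-119/2 + q) (E(q, R) = (R + 0)/(q - 119/2) = R/(-119/2 + q))
-14*E(8, 4) + 11 = -28*4/(-119 + 2*8) + 11 = -28*4/(-119 + 16) + 11 = -28*4/(-103) + 11 = -28*4*(-1)/103 + 11 = -14*(-8/103) + 11 = 112/103 + 11 = 1245/103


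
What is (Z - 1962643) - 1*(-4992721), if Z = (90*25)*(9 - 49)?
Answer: 2940078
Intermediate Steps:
Z = -90000 (Z = 2250*(-40) = -90000)
(Z - 1962643) - 1*(-4992721) = (-90000 - 1962643) - 1*(-4992721) = -2052643 + 4992721 = 2940078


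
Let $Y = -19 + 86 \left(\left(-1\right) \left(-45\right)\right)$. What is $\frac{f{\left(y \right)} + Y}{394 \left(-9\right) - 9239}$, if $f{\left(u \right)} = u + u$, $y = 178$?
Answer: $- \frac{4207}{12785} \approx -0.32906$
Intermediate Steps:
$f{\left(u \right)} = 2 u$
$Y = 3851$ ($Y = -19 + 86 \cdot 45 = -19 + 3870 = 3851$)
$\frac{f{\left(y \right)} + Y}{394 \left(-9\right) - 9239} = \frac{2 \cdot 178 + 3851}{394 \left(-9\right) - 9239} = \frac{356 + 3851}{-3546 - 9239} = \frac{4207}{-12785} = 4207 \left(- \frac{1}{12785}\right) = - \frac{4207}{12785}$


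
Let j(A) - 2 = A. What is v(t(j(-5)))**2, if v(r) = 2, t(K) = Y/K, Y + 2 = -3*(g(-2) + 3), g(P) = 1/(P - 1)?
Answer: 4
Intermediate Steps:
g(P) = 1/(-1 + P)
Y = -10 (Y = -2 - 3*(1/(-1 - 2) + 3) = -2 - 3*(1/(-3) + 3) = -2 - 3*(-1/3 + 3) = -2 - 3*8/3 = -2 - 8 = -10)
j(A) = 2 + A
t(K) = -10/K
v(t(j(-5)))**2 = 2**2 = 4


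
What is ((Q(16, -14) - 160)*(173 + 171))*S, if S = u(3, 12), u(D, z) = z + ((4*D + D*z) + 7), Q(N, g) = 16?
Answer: -3318912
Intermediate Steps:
u(D, z) = 7 + z + 4*D + D*z (u(D, z) = z + (7 + 4*D + D*z) = 7 + z + 4*D + D*z)
S = 67 (S = 7 + 12 + 4*3 + 3*12 = 7 + 12 + 12 + 36 = 67)
((Q(16, -14) - 160)*(173 + 171))*S = ((16 - 160)*(173 + 171))*67 = -144*344*67 = -49536*67 = -3318912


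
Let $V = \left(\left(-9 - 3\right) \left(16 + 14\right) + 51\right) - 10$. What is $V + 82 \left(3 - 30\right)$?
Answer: $-2533$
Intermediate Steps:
$V = -319$ ($V = \left(\left(-12\right) 30 + 51\right) - 10 = \left(-360 + 51\right) - 10 = -309 - 10 = -319$)
$V + 82 \left(3 - 30\right) = -319 + 82 \left(3 - 30\right) = -319 + 82 \left(-27\right) = -319 - 2214 = -2533$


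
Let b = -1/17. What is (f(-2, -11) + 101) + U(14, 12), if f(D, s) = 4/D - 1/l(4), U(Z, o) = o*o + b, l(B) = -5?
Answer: 20667/85 ≈ 243.14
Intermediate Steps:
b = -1/17 (b = -1*1/17 = -1/17 ≈ -0.058824)
U(Z, o) = -1/17 + o² (U(Z, o) = o*o - 1/17 = o² - 1/17 = -1/17 + o²)
f(D, s) = ⅕ + 4/D (f(D, s) = 4/D - 1/(-5) = 4/D - 1*(-⅕) = 4/D + ⅕ = ⅕ + 4/D)
(f(-2, -11) + 101) + U(14, 12) = ((⅕)*(20 - 2)/(-2) + 101) + (-1/17 + 12²) = ((⅕)*(-½)*18 + 101) + (-1/17 + 144) = (-9/5 + 101) + 2447/17 = 496/5 + 2447/17 = 20667/85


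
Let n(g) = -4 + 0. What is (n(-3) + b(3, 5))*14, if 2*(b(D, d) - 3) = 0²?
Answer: -14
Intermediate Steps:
n(g) = -4
b(D, d) = 3 (b(D, d) = 3 + (½)*0² = 3 + (½)*0 = 3 + 0 = 3)
(n(-3) + b(3, 5))*14 = (-4 + 3)*14 = -1*14 = -14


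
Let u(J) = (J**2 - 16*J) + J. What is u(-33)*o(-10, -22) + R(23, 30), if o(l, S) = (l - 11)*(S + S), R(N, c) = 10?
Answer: 1463626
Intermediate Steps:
o(l, S) = 2*S*(-11 + l) (o(l, S) = (-11 + l)*(2*S) = 2*S*(-11 + l))
u(J) = J**2 - 15*J
u(-33)*o(-10, -22) + R(23, 30) = (-33*(-15 - 33))*(2*(-22)*(-11 - 10)) + 10 = (-33*(-48))*(2*(-22)*(-21)) + 10 = 1584*924 + 10 = 1463616 + 10 = 1463626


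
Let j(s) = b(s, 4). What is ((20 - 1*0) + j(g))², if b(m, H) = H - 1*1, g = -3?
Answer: 529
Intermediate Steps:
b(m, H) = -1 + H (b(m, H) = H - 1 = -1 + H)
j(s) = 3 (j(s) = -1 + 4 = 3)
((20 - 1*0) + j(g))² = ((20 - 1*0) + 3)² = ((20 + 0) + 3)² = (20 + 3)² = 23² = 529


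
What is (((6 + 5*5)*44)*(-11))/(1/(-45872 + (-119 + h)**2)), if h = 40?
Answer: 594623524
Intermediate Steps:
(((6 + 5*5)*44)*(-11))/(1/(-45872 + (-119 + h)**2)) = (((6 + 5*5)*44)*(-11))/(1/(-45872 + (-119 + 40)**2)) = (((6 + 25)*44)*(-11))/(1/(-45872 + (-79)**2)) = ((31*44)*(-11))/(1/(-45872 + 6241)) = (1364*(-11))/(1/(-39631)) = -15004/(-1/39631) = -15004*(-39631) = 594623524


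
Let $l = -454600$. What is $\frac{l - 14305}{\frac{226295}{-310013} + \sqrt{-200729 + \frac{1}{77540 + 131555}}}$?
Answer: $\frac{6878335822393473189125}{4033803451865562745301} + \frac{45065549953544945 i \sqrt{8776016208960130}}{4033803451865562745301} \approx 1.7052 + 1046.6 i$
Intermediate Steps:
$\frac{l - 14305}{\frac{226295}{-310013} + \sqrt{-200729 + \frac{1}{77540 + 131555}}} = \frac{-454600 - 14305}{\frac{226295}{-310013} + \sqrt{-200729 + \frac{1}{77540 + 131555}}} = - \frac{468905}{226295 \left(- \frac{1}{310013}\right) + \sqrt{-200729 + \frac{1}{209095}}} = - \frac{468905}{- \frac{226295}{310013} + \sqrt{-200729 + \frac{1}{209095}}} = - \frac{468905}{- \frac{226295}{310013} + \sqrt{- \frac{41971430254}{209095}}} = - \frac{468905}{- \frac{226295}{310013} + \frac{i \sqrt{8776016208960130}}{209095}}$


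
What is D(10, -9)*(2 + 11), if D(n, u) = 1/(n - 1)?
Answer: 13/9 ≈ 1.4444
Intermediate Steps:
D(n, u) = 1/(-1 + n)
D(10, -9)*(2 + 11) = (2 + 11)/(-1 + 10) = 13/9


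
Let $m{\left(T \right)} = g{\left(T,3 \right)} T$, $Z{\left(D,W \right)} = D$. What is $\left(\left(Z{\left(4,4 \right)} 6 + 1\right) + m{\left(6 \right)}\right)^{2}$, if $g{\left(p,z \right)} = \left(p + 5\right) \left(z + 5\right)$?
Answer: $305809$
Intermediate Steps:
$g{\left(p,z \right)} = \left(5 + p\right) \left(5 + z\right)$
$m{\left(T \right)} = T \left(40 + 8 T\right)$ ($m{\left(T \right)} = \left(25 + 5 T + 5 \cdot 3 + T 3\right) T = \left(25 + 5 T + 15 + 3 T\right) T = \left(40 + 8 T\right) T = T \left(40 + 8 T\right)$)
$\left(\left(Z{\left(4,4 \right)} 6 + 1\right) + m{\left(6 \right)}\right)^{2} = \left(\left(4 \cdot 6 + 1\right) + 8 \cdot 6 \left(5 + 6\right)\right)^{2} = \left(\left(24 + 1\right) + 8 \cdot 6 \cdot 11\right)^{2} = \left(25 + 528\right)^{2} = 553^{2} = 305809$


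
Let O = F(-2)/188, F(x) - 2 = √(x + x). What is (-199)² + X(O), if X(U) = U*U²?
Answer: 16445978491/415292 + I/415292 ≈ 39601.0 + 2.4079e-6*I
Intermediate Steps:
F(x) = 2 + √2*√x (F(x) = 2 + √(x + x) = 2 + √(2*x) = 2 + √2*√x)
O = 1/94 + I/94 (O = (2 + √2*√(-2))/188 = (2 + √2*(I*√2))*(1/188) = (2 + 2*I)*(1/188) = 1/94 + I/94 ≈ 0.010638 + 0.010638*I)
X(U) = U³
(-199)² + X(O) = (-199)² + (1/94 + I/94)³ = 39601 + (1/94 + I/94)³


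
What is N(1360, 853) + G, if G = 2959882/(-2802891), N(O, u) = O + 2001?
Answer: 9417556769/2802891 ≈ 3359.9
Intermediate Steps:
N(O, u) = 2001 + O
G = -2959882/2802891 (G = 2959882*(-1/2802891) = -2959882/2802891 ≈ -1.0560)
N(1360, 853) + G = (2001 + 1360) - 2959882/2802891 = 3361 - 2959882/2802891 = 9417556769/2802891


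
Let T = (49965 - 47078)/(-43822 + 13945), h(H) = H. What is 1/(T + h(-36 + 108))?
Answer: 29877/2148257 ≈ 0.013908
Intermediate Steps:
T = -2887/29877 (T = 2887/(-29877) = 2887*(-1/29877) = -2887/29877 ≈ -0.096630)
1/(T + h(-36 + 108)) = 1/(-2887/29877 + (-36 + 108)) = 1/(-2887/29877 + 72) = 1/(2148257/29877) = 29877/2148257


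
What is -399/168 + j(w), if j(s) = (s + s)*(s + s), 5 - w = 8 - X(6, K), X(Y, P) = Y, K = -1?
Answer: 269/8 ≈ 33.625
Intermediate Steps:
w = 3 (w = 5 - (8 - 1*6) = 5 - (8 - 6) = 5 - 1*2 = 5 - 2 = 3)
j(s) = 4*s² (j(s) = (2*s)*(2*s) = 4*s²)
-399/168 + j(w) = -399/168 + 4*3² = -399*1/168 + 4*9 = -19/8 + 36 = 269/8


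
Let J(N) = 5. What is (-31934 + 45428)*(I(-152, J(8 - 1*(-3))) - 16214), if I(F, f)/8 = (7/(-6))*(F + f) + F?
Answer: -216686652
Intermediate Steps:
I(F, f) = -28*f/3 - 4*F/3 (I(F, f) = 8*((7/(-6))*(F + f) + F) = 8*((7*(-⅙))*(F + f) + F) = 8*(-7*(F + f)/6 + F) = 8*((-7*F/6 - 7*f/6) + F) = 8*(-7*f/6 - F/6) = -28*f/3 - 4*F/3)
(-31934 + 45428)*(I(-152, J(8 - 1*(-3))) - 16214) = (-31934 + 45428)*((-28/3*5 - 4/3*(-152)) - 16214) = 13494*((-140/3 + 608/3) - 16214) = 13494*(156 - 16214) = 13494*(-16058) = -216686652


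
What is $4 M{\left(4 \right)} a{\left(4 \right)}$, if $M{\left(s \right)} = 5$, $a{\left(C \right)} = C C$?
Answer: $320$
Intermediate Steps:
$a{\left(C \right)} = C^{2}$
$4 M{\left(4 \right)} a{\left(4 \right)} = 4 \cdot 5 \cdot 4^{2} = 20 \cdot 16 = 320$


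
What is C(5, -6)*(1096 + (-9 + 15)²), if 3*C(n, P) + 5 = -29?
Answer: -38488/3 ≈ -12829.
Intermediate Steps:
C(n, P) = -34/3 (C(n, P) = -5/3 + (⅓)*(-29) = -5/3 - 29/3 = -34/3)
C(5, -6)*(1096 + (-9 + 15)²) = -34*(1096 + (-9 + 15)²)/3 = -34*(1096 + 6²)/3 = -34*(1096 + 36)/3 = -34/3*1132 = -38488/3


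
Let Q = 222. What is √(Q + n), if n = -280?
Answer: I*√58 ≈ 7.6158*I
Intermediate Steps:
√(Q + n) = √(222 - 280) = √(-58) = I*√58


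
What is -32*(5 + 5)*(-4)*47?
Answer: 60160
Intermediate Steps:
-32*(5 + 5)*(-4)*47 = -320*(-4)*47 = -32*(-40)*47 = 1280*47 = 60160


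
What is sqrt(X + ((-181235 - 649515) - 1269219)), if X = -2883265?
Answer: I*sqrt(4983234) ≈ 2232.3*I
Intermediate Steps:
sqrt(X + ((-181235 - 649515) - 1269219)) = sqrt(-2883265 + ((-181235 - 649515) - 1269219)) = sqrt(-2883265 + (-830750 - 1269219)) = sqrt(-2883265 - 2099969) = sqrt(-4983234) = I*sqrt(4983234)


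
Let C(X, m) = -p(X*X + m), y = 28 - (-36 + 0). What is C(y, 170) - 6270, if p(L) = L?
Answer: -10536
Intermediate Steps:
y = 64 (y = 28 - 1*(-36) = 28 + 36 = 64)
C(X, m) = -m - X² (C(X, m) = -(X*X + m) = -(X² + m) = -(m + X²) = -m - X²)
C(y, 170) - 6270 = (-1*170 - 1*64²) - 6270 = (-170 - 1*4096) - 6270 = (-170 - 4096) - 6270 = -4266 - 6270 = -10536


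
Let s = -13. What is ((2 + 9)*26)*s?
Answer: -3718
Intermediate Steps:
((2 + 9)*26)*s = ((2 + 9)*26)*(-13) = (11*26)*(-13) = 286*(-13) = -3718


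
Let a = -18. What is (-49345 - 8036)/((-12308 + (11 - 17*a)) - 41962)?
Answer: 57381/53953 ≈ 1.0635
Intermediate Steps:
(-49345 - 8036)/((-12308 + (11 - 17*a)) - 41962) = (-49345 - 8036)/((-12308 + (11 - 17*(-18))) - 41962) = -57381/((-12308 + (11 + 306)) - 41962) = -57381/((-12308 + 317) - 41962) = -57381/(-11991 - 41962) = -57381/(-53953) = -57381*(-1/53953) = 57381/53953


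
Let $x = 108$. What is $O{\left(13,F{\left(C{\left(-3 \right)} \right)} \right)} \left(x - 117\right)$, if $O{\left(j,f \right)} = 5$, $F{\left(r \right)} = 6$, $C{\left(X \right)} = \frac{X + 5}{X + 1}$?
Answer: $-45$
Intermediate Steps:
$C{\left(X \right)} = \frac{5 + X}{1 + X}$
$O{\left(13,F{\left(C{\left(-3 \right)} \right)} \right)} \left(x - 117\right) = 5 \left(108 - 117\right) = 5 \left(-9\right) = -45$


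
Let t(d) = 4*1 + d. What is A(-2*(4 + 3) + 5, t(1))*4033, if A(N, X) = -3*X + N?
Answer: -96792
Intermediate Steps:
t(d) = 4 + d
A(N, X) = N - 3*X
A(-2*(4 + 3) + 5, t(1))*4033 = ((-2*(4 + 3) + 5) - 3*(4 + 1))*4033 = ((-2*7 + 5) - 3*5)*4033 = ((-14 + 5) - 15)*4033 = (-9 - 15)*4033 = -24*4033 = -96792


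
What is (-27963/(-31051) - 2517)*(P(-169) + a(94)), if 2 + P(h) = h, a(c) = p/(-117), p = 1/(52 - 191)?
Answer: 72423374318896/168327471 ≈ 4.3025e+5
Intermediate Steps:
p = -1/139 (p = 1/(-139) = -1/139 ≈ -0.0071942)
a(c) = 1/16263 (a(c) = -1/139/(-117) = -1/139*(-1/117) = 1/16263)
P(h) = -2 + h
(-27963/(-31051) - 2517)*(P(-169) + a(94)) = (-27963/(-31051) - 2517)*((-2 - 169) + 1/16263) = (-27963*(-1/31051) - 2517)*(-171 + 1/16263) = (27963/31051 - 2517)*(-2780972/16263) = -78127404/31051*(-2780972/16263) = 72423374318896/168327471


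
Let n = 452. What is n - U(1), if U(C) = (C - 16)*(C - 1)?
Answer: 452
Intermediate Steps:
U(C) = (-1 + C)*(-16 + C) (U(C) = (-16 + C)*(-1 + C) = (-1 + C)*(-16 + C))
n - U(1) = 452 - (16 + 1² - 17*1) = 452 - (16 + 1 - 17) = 452 - 1*0 = 452 + 0 = 452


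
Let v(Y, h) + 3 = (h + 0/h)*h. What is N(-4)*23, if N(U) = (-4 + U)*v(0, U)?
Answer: -2392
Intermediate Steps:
v(Y, h) = -3 + h² (v(Y, h) = -3 + (h + 0/h)*h = -3 + (h + 0)*h = -3 + h*h = -3 + h²)
N(U) = (-4 + U)*(-3 + U²)
N(-4)*23 = ((-4 - 4)*(-3 + (-4)²))*23 = -8*(-3 + 16)*23 = -8*13*23 = -104*23 = -2392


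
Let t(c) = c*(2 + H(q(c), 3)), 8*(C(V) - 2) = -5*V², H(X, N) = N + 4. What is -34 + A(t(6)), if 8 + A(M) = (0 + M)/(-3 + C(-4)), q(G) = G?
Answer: -516/11 ≈ -46.909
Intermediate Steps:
H(X, N) = 4 + N
C(V) = 2 - 5*V²/8 (C(V) = 2 + (-5*V²)/8 = 2 - 5*V²/8)
t(c) = 9*c (t(c) = c*(2 + (4 + 3)) = c*(2 + 7) = c*9 = 9*c)
A(M) = -8 - M/11 (A(M) = -8 + (0 + M)/(-3 + (2 - 5/8*(-4)²)) = -8 + M/(-3 + (2 - 5/8*16)) = -8 + M/(-3 + (2 - 10)) = -8 + M/(-3 - 8) = -8 + M/(-11) = -8 + M*(-1/11) = -8 - M/11)
-34 + A(t(6)) = -34 + (-8 - 9*6/11) = -34 + (-8 - 1/11*54) = -34 + (-8 - 54/11) = -34 - 142/11 = -516/11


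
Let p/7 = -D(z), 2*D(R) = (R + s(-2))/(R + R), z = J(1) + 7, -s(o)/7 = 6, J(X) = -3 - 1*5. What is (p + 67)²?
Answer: 1089/16 ≈ 68.063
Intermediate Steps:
J(X) = -8 (J(X) = -3 - 5 = -8)
s(o) = -42 (s(o) = -7*6 = -42)
z = -1 (z = -8 + 7 = -1)
D(R) = (-42 + R)/(4*R) (D(R) = ((R - 42)/(R + R))/2 = ((-42 + R)/((2*R)))/2 = ((-42 + R)*(1/(2*R)))/2 = ((-42 + R)/(2*R))/2 = (-42 + R)/(4*R))
p = -301/4 (p = 7*(-(-42 - 1)/(4*(-1))) = 7*(-(-1)*(-43)/4) = 7*(-1*43/4) = 7*(-43/4) = -301/4 ≈ -75.250)
(p + 67)² = (-301/4 + 67)² = (-33/4)² = 1089/16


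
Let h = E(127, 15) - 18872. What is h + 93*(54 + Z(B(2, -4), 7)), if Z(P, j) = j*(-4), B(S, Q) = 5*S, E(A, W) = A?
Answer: -16327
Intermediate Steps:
Z(P, j) = -4*j
h = -18745 (h = 127 - 18872 = -18745)
h + 93*(54 + Z(B(2, -4), 7)) = -18745 + 93*(54 - 4*7) = -18745 + 93*(54 - 28) = -18745 + 93*26 = -18745 + 2418 = -16327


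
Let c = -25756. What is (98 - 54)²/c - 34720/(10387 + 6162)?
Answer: -231571796/106559011 ≈ -2.1732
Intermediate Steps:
(98 - 54)²/c - 34720/(10387 + 6162) = (98 - 54)²/(-25756) - 34720/(10387 + 6162) = 44²*(-1/25756) - 34720/16549 = 1936*(-1/25756) - 34720*1/16549 = -484/6439 - 34720/16549 = -231571796/106559011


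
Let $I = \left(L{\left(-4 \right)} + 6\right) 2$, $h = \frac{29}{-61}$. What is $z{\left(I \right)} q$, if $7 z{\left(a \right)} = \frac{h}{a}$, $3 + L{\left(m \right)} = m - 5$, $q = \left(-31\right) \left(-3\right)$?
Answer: $\frac{899}{1708} \approx 0.52635$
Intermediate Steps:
$h = - \frac{29}{61}$ ($h = 29 \left(- \frac{1}{61}\right) = - \frac{29}{61} \approx -0.47541$)
$q = 93$
$L{\left(m \right)} = -8 + m$ ($L{\left(m \right)} = -3 + \left(m - 5\right) = -3 + \left(-5 + m\right) = -8 + m$)
$I = -12$ ($I = \left(\left(-8 - 4\right) + 6\right) 2 = \left(-12 + 6\right) 2 = \left(-6\right) 2 = -12$)
$z{\left(a \right)} = - \frac{29}{427 a}$ ($z{\left(a \right)} = \frac{\left(- \frac{29}{61}\right) \frac{1}{a}}{7} = - \frac{29}{427 a}$)
$z{\left(I \right)} q = - \frac{29}{427 \left(-12\right)} 93 = \left(- \frac{29}{427}\right) \left(- \frac{1}{12}\right) 93 = \frac{29}{5124} \cdot 93 = \frac{899}{1708}$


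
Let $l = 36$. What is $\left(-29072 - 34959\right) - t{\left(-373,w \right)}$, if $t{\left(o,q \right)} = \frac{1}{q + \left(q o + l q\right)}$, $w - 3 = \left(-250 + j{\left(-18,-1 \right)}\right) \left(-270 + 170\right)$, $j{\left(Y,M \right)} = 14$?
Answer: $- \frac{507804760847}{7930608} \approx -64031.0$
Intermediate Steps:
$w = 23603$ ($w = 3 + \left(-250 + 14\right) \left(-270 + 170\right) = 3 - -23600 = 3 + 23600 = 23603$)
$t{\left(o,q \right)} = \frac{1}{37 q + o q}$ ($t{\left(o,q \right)} = \frac{1}{q + \left(q o + 36 q\right)} = \frac{1}{q + \left(o q + 36 q\right)} = \frac{1}{q + \left(36 q + o q\right)} = \frac{1}{37 q + o q}$)
$\left(-29072 - 34959\right) - t{\left(-373,w \right)} = \left(-29072 - 34959\right) - \frac{1}{23603 \left(37 - 373\right)} = -64031 - \frac{1}{23603 \left(-336\right)} = -64031 - \frac{1}{23603} \left(- \frac{1}{336}\right) = -64031 - - \frac{1}{7930608} = -64031 + \frac{1}{7930608} = - \frac{507804760847}{7930608}$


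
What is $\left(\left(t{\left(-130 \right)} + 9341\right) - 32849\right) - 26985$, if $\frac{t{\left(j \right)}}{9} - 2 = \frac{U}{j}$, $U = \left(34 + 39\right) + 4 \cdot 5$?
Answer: $- \frac{6562587}{130} \approx -50481.0$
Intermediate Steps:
$U = 93$ ($U = 73 + 20 = 93$)
$t{\left(j \right)} = 18 + \frac{837}{j}$ ($t{\left(j \right)} = 18 + 9 \frac{93}{j} = 18 + \frac{837}{j}$)
$\left(\left(t{\left(-130 \right)} + 9341\right) - 32849\right) - 26985 = \left(\left(\left(18 + \frac{837}{-130}\right) + 9341\right) - 32849\right) - 26985 = \left(\left(\left(18 + 837 \left(- \frac{1}{130}\right)\right) + 9341\right) - 32849\right) - 26985 = \left(\left(\left(18 - \frac{837}{130}\right) + 9341\right) - 32849\right) - 26985 = \left(\left(\frac{1503}{130} + 9341\right) - 32849\right) - 26985 = \left(\frac{1215833}{130} - 32849\right) - 26985 = - \frac{3054537}{130} - 26985 = - \frac{6562587}{130}$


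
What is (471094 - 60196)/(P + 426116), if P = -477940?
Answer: -205449/25912 ≈ -7.9287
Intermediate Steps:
(471094 - 60196)/(P + 426116) = (471094 - 60196)/(-477940 + 426116) = 410898/(-51824) = 410898*(-1/51824) = -205449/25912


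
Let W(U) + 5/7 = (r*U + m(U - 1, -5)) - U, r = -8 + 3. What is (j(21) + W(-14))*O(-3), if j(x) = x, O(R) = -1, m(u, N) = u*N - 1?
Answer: -1248/7 ≈ -178.29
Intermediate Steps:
m(u, N) = -1 + N*u (m(u, N) = N*u - 1 = -1 + N*u)
r = -5
W(U) = 23/7 - 11*U (W(U) = -5/7 + ((-5*U + (-1 - 5*(U - 1))) - U) = -5/7 + ((-5*U + (-1 - 5*(-1 + U))) - U) = -5/7 + ((-5*U + (-1 + (5 - 5*U))) - U) = -5/7 + ((-5*U + (4 - 5*U)) - U) = -5/7 + ((4 - 10*U) - U) = -5/7 + (4 - 11*U) = 23/7 - 11*U)
(j(21) + W(-14))*O(-3) = (21 + (23/7 - 11*(-14)))*(-1) = (21 + (23/7 + 154))*(-1) = (21 + 1101/7)*(-1) = (1248/7)*(-1) = -1248/7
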